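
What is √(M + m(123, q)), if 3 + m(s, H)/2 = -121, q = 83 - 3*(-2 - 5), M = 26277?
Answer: √26029 ≈ 161.33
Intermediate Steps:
q = 104 (q = 83 - 3*(-7) = 83 - 1*(-21) = 83 + 21 = 104)
m(s, H) = -248 (m(s, H) = -6 + 2*(-121) = -6 - 242 = -248)
√(M + m(123, q)) = √(26277 - 248) = √26029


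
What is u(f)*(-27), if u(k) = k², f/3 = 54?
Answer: -708588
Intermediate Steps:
f = 162 (f = 3*54 = 162)
u(f)*(-27) = 162²*(-27) = 26244*(-27) = -708588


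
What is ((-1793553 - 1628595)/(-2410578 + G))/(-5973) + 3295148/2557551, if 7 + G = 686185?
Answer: 942520800346057/731732476691700 ≈ 1.2881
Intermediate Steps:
G = 686178 (G = -7 + 686185 = 686178)
((-1793553 - 1628595)/(-2410578 + G))/(-5973) + 3295148/2557551 = ((-1793553 - 1628595)/(-2410578 + 686178))/(-5973) + 3295148/2557551 = -3422148/(-1724400)*(-1/5973) + 3295148*(1/2557551) = -3422148*(-1/1724400)*(-1/5973) + 3295148/2557551 = (285179/143700)*(-1/5973) + 3295148/2557551 = -285179/858320100 + 3295148/2557551 = 942520800346057/731732476691700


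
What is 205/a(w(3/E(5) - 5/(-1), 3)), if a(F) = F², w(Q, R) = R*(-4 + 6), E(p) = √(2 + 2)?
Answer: 205/36 ≈ 5.6944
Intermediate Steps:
E(p) = 2 (E(p) = √4 = 2)
w(Q, R) = 2*R (w(Q, R) = R*2 = 2*R)
205/a(w(3/E(5) - 5/(-1), 3)) = 205/((2*3)²) = 205/(6²) = 205/36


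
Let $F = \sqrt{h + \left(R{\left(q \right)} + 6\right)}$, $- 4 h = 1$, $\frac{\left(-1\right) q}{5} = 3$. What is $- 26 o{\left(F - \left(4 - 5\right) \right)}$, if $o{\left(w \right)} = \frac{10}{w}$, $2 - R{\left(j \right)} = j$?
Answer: $\frac{1040}{87} - \frac{520 \sqrt{91}}{87} \approx -45.063$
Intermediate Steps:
$q = -15$ ($q = \left(-5\right) 3 = -15$)
$h = - \frac{1}{4}$ ($h = \left(- \frac{1}{4}\right) 1 = - \frac{1}{4} \approx -0.25$)
$R{\left(j \right)} = 2 - j$
$F = \frac{\sqrt{91}}{2}$ ($F = \sqrt{- \frac{1}{4} + \left(\left(2 - -15\right) + 6\right)} = \sqrt{- \frac{1}{4} + \left(\left(2 + 15\right) + 6\right)} = \sqrt{- \frac{1}{4} + \left(17 + 6\right)} = \sqrt{- \frac{1}{4} + 23} = \sqrt{\frac{91}{4}} = \frac{\sqrt{91}}{2} \approx 4.7697$)
$- 26 o{\left(F - \left(4 - 5\right) \right)} = - 26 \frac{10}{\frac{\sqrt{91}}{2} - \left(4 - 5\right)} = - 26 \frac{10}{\frac{\sqrt{91}}{2} - -1} = - 26 \frac{10}{\frac{\sqrt{91}}{2} + 1} = - 26 \frac{10}{1 + \frac{\sqrt{91}}{2}} = - \frac{260}{1 + \frac{\sqrt{91}}{2}}$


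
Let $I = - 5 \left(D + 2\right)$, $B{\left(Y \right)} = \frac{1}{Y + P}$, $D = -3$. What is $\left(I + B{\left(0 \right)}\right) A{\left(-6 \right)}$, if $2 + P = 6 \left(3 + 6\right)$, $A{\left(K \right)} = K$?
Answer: $- \frac{783}{26} \approx -30.115$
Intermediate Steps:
$P = 52$ ($P = -2 + 6 \left(3 + 6\right) = -2 + 6 \cdot 9 = -2 + 54 = 52$)
$B{\left(Y \right)} = \frac{1}{52 + Y}$ ($B{\left(Y \right)} = \frac{1}{Y + 52} = \frac{1}{52 + Y}$)
$I = 5$ ($I = - 5 \left(-3 + 2\right) = \left(-5\right) \left(-1\right) = 5$)
$\left(I + B{\left(0 \right)}\right) A{\left(-6 \right)} = \left(5 + \frac{1}{52 + 0}\right) \left(-6\right) = \left(5 + \frac{1}{52}\right) \left(-6\right) = \frac{261}{52} \left(-6\right) = - \frac{783}{26}$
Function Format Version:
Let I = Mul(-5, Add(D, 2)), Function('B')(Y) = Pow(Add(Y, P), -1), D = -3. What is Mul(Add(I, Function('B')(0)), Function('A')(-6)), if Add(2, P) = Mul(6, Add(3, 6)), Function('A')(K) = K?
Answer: Rational(-783, 26) ≈ -30.115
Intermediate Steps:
P = 52 (P = Add(-2, Mul(6, Add(3, 6))) = Add(-2, Mul(6, 9)) = Add(-2, 54) = 52)
Function('B')(Y) = Pow(Add(52, Y), -1) (Function('B')(Y) = Pow(Add(Y, 52), -1) = Pow(Add(52, Y), -1))
I = 5 (I = Mul(-5, Add(-3, 2)) = Mul(-5, -1) = 5)
Mul(Add(I, Function('B')(0)), Function('A')(-6)) = Mul(Add(5, Pow(Add(52, 0), -1)), -6) = Mul(Add(5, Pow(52, -1)), -6) = Mul(Add(5, Rational(1, 52)), -6) = Mul(Rational(261, 52), -6) = Rational(-783, 26)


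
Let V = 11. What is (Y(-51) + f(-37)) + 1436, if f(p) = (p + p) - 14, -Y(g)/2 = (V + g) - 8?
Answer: 1444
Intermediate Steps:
Y(g) = -6 - 2*g (Y(g) = -2*((11 + g) - 8) = -2*(3 + g) = -6 - 2*g)
f(p) = -14 + 2*p (f(p) = 2*p - 14 = -14 + 2*p)
(Y(-51) + f(-37)) + 1436 = ((-6 - 2*(-51)) + (-14 + 2*(-37))) + 1436 = ((-6 + 102) + (-14 - 74)) + 1436 = (96 - 88) + 1436 = 8 + 1436 = 1444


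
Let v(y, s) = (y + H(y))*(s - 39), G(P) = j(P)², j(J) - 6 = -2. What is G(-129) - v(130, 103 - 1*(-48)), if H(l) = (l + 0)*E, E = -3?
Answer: 29136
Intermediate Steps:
j(J) = 4 (j(J) = 6 - 2 = 4)
G(P) = 16 (G(P) = 4² = 16)
H(l) = -3*l (H(l) = (l + 0)*(-3) = l*(-3) = -3*l)
v(y, s) = -2*y*(-39 + s) (v(y, s) = (y - 3*y)*(s - 39) = (-2*y)*(-39 + s) = -2*y*(-39 + s))
G(-129) - v(130, 103 - 1*(-48)) = 16 - 2*130*(39 - (103 - 1*(-48))) = 16 - 2*130*(39 - (103 + 48)) = 16 - 2*130*(39 - 1*151) = 16 - 2*130*(39 - 151) = 16 - 2*130*(-112) = 16 - 1*(-29120) = 16 + 29120 = 29136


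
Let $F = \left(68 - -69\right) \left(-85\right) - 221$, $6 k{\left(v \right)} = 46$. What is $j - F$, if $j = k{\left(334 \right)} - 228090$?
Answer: $- \frac{648649}{3} \approx -2.1622 \cdot 10^{5}$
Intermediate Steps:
$k{\left(v \right)} = \frac{23}{3}$ ($k{\left(v \right)} = \frac{1}{6} \cdot 46 = \frac{23}{3}$)
$F = -11866$ ($F = \left(68 + 69\right) \left(-85\right) - 221 = 137 \left(-85\right) - 221 = -11645 - 221 = -11866$)
$j = - \frac{684247}{3}$ ($j = \frac{23}{3} - 228090 = - \frac{684247}{3} \approx -2.2808 \cdot 10^{5}$)
$j - F = - \frac{684247}{3} - -11866 = - \frac{684247}{3} + 11866 = - \frac{648649}{3}$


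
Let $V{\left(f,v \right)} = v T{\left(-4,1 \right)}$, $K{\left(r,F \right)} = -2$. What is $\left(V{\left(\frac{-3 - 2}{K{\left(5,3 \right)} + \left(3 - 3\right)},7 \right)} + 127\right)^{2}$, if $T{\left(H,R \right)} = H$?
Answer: $9801$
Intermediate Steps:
$V{\left(f,v \right)} = - 4 v$ ($V{\left(f,v \right)} = v \left(-4\right) = - 4 v$)
$\left(V{\left(\frac{-3 - 2}{K{\left(5,3 \right)} + \left(3 - 3\right)},7 \right)} + 127\right)^{2} = \left(\left(-4\right) 7 + 127\right)^{2} = \left(-28 + 127\right)^{2} = 99^{2} = 9801$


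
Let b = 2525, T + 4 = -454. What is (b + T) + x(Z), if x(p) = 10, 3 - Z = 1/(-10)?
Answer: 2077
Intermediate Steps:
Z = 31/10 (Z = 3 - 1/(-10) = 3 - 1*(-1/10) = 3 + 1/10 = 31/10 ≈ 3.1000)
T = -458 (T = -4 - 454 = -458)
(b + T) + x(Z) = (2525 - 458) + 10 = 2067 + 10 = 2077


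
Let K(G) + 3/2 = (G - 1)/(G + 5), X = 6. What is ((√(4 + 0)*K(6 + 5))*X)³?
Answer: -9261/8 ≈ -1157.6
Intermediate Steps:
K(G) = -3/2 + (-1 + G)/(5 + G) (K(G) = -3/2 + (G - 1)/(G + 5) = -3/2 + (-1 + G)/(5 + G))
((√(4 + 0)*K(6 + 5))*X)³ = ((√(4 + 0)*((-17 - (6 + 5))/(2*(5 + (6 + 5)))))*6)³ = ((√4*((-17 - 1*11)/(2*(5 + 11))))*6)³ = ((2*((½)*(-17 - 11)/16))*6)³ = ((2*((½)*(1/16)*(-28)))*6)³ = ((2*(-7/8))*6)³ = (-7/4*6)³ = (-21/2)³ = -9261/8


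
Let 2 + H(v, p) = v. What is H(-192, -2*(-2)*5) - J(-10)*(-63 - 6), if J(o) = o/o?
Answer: -125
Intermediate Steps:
H(v, p) = -2 + v
J(o) = 1
H(-192, -2*(-2)*5) - J(-10)*(-63 - 6) = (-2 - 192) - (-63 - 6) = -194 - (-69) = -194 - 1*(-69) = -194 + 69 = -125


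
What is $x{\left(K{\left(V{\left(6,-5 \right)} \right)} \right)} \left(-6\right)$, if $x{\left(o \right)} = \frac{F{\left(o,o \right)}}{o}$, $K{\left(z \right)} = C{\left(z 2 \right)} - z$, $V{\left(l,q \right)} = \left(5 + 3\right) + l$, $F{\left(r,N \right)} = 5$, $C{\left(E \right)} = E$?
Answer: $- \frac{15}{7} \approx -2.1429$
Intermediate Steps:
$V{\left(l,q \right)} = 8 + l$
$K{\left(z \right)} = z$ ($K{\left(z \right)} = z 2 - z = 2 z - z = z$)
$x{\left(o \right)} = \frac{5}{o}$
$x{\left(K{\left(V{\left(6,-5 \right)} \right)} \right)} \left(-6\right) = \frac{5}{8 + 6} \left(-6\right) = \frac{5}{14} \left(-6\right) = - \frac{15}{7}$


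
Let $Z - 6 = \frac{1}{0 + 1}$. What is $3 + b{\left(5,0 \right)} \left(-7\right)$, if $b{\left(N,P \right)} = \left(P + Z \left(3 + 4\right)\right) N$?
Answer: $-1712$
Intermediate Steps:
$Z = 7$ ($Z = 6 + \frac{1}{0 + 1} = 6 + 1^{-1} = 6 + 1 = 7$)
$b{\left(N,P \right)} = N \left(49 + P\right)$ ($b{\left(N,P \right)} = \left(P + 7 \left(3 + 4\right)\right) N = \left(P + 7 \cdot 7\right) N = \left(P + 49\right) N = \left(49 + P\right) N = N \left(49 + P\right)$)
$3 + b{\left(5,0 \right)} \left(-7\right) = 3 + 5 \left(49 + 0\right) \left(-7\right) = 3 + 5 \cdot 49 \left(-7\right) = 3 + 245 \left(-7\right) = 3 - 1715 = -1712$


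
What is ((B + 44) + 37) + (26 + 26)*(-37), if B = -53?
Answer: -1896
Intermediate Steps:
((B + 44) + 37) + (26 + 26)*(-37) = ((-53 + 44) + 37) + (26 + 26)*(-37) = (-9 + 37) + 52*(-37) = 28 - 1924 = -1896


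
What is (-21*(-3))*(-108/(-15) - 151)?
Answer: -45297/5 ≈ -9059.4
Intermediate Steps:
(-21*(-3))*(-108/(-15) - 151) = 63*(-108*(-1/15) - 151) = 63*(36/5 - 151) = 63*(-719/5) = -45297/5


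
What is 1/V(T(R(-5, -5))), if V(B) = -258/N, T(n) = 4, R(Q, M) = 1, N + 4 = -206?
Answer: 35/43 ≈ 0.81395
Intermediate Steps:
N = -210 (N = -4 - 206 = -210)
V(B) = 43/35 (V(B) = -258/(-210) = -258*(-1/210) = 43/35)
1/V(T(R(-5, -5))) = 1/(43/35) = 35/43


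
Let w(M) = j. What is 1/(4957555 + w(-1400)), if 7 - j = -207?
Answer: 1/4957769 ≈ 2.0170e-7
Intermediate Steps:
j = 214 (j = 7 - 1*(-207) = 7 + 207 = 214)
w(M) = 214
1/(4957555 + w(-1400)) = 1/(4957555 + 214) = 1/4957769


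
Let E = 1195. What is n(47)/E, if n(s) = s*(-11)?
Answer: -517/1195 ≈ -0.43264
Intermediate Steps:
n(s) = -11*s
n(47)/E = -11*47/1195 = -517*1/1195 = -517/1195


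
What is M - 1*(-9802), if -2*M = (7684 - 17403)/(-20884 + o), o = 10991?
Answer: 193932653/19786 ≈ 9801.5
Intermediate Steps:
M = -9719/19786 (M = -(7684 - 17403)/(2*(-20884 + 10991)) = -(-9719)/(2*(-9893)) = -(-9719)*(-1)/(2*9893) = -½*9719/9893 = -9719/19786 ≈ -0.49121)
M - 1*(-9802) = -9719/19786 - 1*(-9802) = -9719/19786 + 9802 = 193932653/19786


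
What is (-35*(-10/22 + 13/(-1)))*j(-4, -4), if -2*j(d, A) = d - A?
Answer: 0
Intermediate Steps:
j(d, A) = A/2 - d/2 (j(d, A) = -(d - A)/2 = A/2 - d/2)
(-35*(-10/22 + 13/(-1)))*j(-4, -4) = (-35*(-10/22 + 13/(-1)))*((½)*(-4) - ½*(-4)) = (-35*(-10*1/22 + 13*(-1)))*(-2 + 2) = -35*(-5/11 - 13)*0 = -35*(-148/11)*0 = (5180/11)*0 = 0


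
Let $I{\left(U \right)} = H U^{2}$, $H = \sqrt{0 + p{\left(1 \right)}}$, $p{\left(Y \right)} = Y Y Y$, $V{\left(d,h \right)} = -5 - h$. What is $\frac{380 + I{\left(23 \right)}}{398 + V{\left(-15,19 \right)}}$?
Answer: $\frac{909}{374} \approx 2.4305$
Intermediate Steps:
$p{\left(Y \right)} = Y^{3}$ ($p{\left(Y \right)} = Y^{2} Y = Y^{3}$)
$H = 1$ ($H = \sqrt{0 + 1^{3}} = \sqrt{0 + 1} = \sqrt{1} = 1$)
$I{\left(U \right)} = U^{2}$ ($I{\left(U \right)} = 1 U^{2} = U^{2}$)
$\frac{380 + I{\left(23 \right)}}{398 + V{\left(-15,19 \right)}} = \frac{380 + 23^{2}}{398 - 24} = \frac{380 + 529}{398 - 24} = \frac{909}{398 - 24} = \frac{909}{374}$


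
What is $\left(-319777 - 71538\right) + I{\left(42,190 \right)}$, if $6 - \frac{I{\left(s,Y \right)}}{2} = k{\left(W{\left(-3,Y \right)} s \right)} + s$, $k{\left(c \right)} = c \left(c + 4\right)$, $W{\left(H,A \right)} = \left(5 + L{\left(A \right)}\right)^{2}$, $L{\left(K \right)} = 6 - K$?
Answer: $-3621946559731$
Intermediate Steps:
$W{\left(H,A \right)} = \left(11 - A\right)^{2}$ ($W{\left(H,A \right)} = \left(5 - \left(-6 + A\right)\right)^{2} = \left(11 - A\right)^{2}$)
$k{\left(c \right)} = c \left(4 + c\right)$
$I{\left(s,Y \right)} = 12 - 2 s - 2 s \left(-11 + Y\right)^{2} \left(4 + s \left(-11 + Y\right)^{2}\right)$ ($I{\left(s,Y \right)} = 12 - 2 \left(\left(-11 + Y\right)^{2} s \left(4 + \left(-11 + Y\right)^{2} s\right) + s\right) = 12 - 2 \left(s \left(-11 + Y\right)^{2} \left(4 + s \left(-11 + Y\right)^{2}\right) + s\right) = 12 - 2 \left(s + s \left(-11 + Y\right)^{2} \left(4 + s \left(-11 + Y\right)^{2}\right)\right) = 12 - \left(2 s + 2 s \left(-11 + Y\right)^{2} \left(4 + s \left(-11 + Y\right)^{2}\right)\right) = 12 - 2 s - 2 s \left(-11 + Y\right)^{2} \left(4 + s \left(-11 + Y\right)^{2}\right)$)
$\left(-319777 - 71538\right) + I{\left(42,190 \right)} = \left(-319777 - 71538\right) - \left(72 + 84 \left(-11 + 190\right)^{2} \left(4 + 42 \left(-11 + 190\right)^{2}\right)\right) = -391315 - \left(72 + 84 \cdot 179^{2} \left(4 + 42 \cdot 179^{2}\right)\right) = -391315 - \left(72 + 84 \cdot 32041 \left(4 + 42 \cdot 32041\right)\right) = -391315 - \left(72 + 84 \cdot 32041 \left(4 + 1345722\right)\right) = -391315 - \left(72 + 84 \cdot 32041 \cdot 1345726\right) = -391315 - 3621946168416 = -3621946559731$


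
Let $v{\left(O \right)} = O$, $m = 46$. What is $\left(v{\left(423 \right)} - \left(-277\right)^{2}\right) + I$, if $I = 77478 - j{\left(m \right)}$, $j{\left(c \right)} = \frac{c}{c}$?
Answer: $1171$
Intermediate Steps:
$j{\left(c \right)} = 1$
$I = 77477$ ($I = 77478 - 1 = 77477$)
$\left(v{\left(423 \right)} - \left(-277\right)^{2}\right) + I = \left(423 - \left(-277\right)^{2}\right) + 77477 = \left(423 - 76729\right) + 77477 = -76306 + 77477 = 1171$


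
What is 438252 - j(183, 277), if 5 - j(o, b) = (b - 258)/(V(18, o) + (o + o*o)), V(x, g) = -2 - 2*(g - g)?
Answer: 14755776509/33670 ≈ 4.3825e+5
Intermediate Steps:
V(x, g) = -2 (V(x, g) = -2 - 2*0 = -2 + 0 = -2)
j(o, b) = 5 - (-258 + b)/(-2 + o + o**2) (j(o, b) = 5 - (b - 258)/(-2 + (o + o*o)) = 5 - (-258 + b)/(-2 + (o + o**2)) = 5 - (-258 + b)/(-2 + o + o**2))
438252 - j(183, 277) = 438252 - (248 - 1*277 + 5*183 + 5*183**2)/(-2 + 183 + 183**2) = 438252 - (248 - 277 + 915 + 5*33489)/(-2 + 183 + 33489) = 438252 - (248 - 277 + 915 + 167445)/33670 = 438252 - 168331/33670 = 14755776509/33670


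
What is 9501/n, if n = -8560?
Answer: -9501/8560 ≈ -1.1099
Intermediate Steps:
9501/n = 9501/(-8560) = 9501*(-1/8560) = -9501/8560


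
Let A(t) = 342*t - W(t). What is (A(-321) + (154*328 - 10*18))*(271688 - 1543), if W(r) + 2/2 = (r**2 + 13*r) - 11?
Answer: -42765574370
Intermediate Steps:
W(r) = -12 + r**2 + 13*r (W(r) = -1 + ((r**2 + 13*r) - 11) = -1 + (-11 + r**2 + 13*r) = -12 + r**2 + 13*r)
A(t) = 12 - t**2 + 329*t (A(t) = 342*t - (-12 + t**2 + 13*t) = 342*t + (12 - t**2 - 13*t) = 12 - t**2 + 329*t)
(A(-321) + (154*328 - 10*18))*(271688 - 1543) = ((12 - 1*(-321)**2 + 329*(-321)) + (154*328 - 10*18))*(271688 - 1543) = ((12 - 1*103041 - 105609) + (50512 - 180))*270145 = ((12 - 103041 - 105609) + 50332)*270145 = (-208638 + 50332)*270145 = -158306*270145 = -42765574370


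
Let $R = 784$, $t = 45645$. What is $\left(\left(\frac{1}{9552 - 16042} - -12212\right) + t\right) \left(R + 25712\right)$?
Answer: $\frac{4974517075392}{3245} \approx 1.533 \cdot 10^{9}$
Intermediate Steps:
$\left(\left(\frac{1}{9552 - 16042} - -12212\right) + t\right) \left(R + 25712\right) = \left(\left(\frac{1}{9552 - 16042} - -12212\right) + 45645\right) \left(784 + 25712\right) = \left(\left(\frac{1}{-6490} + 12212\right) + 45645\right) 26496 = \left(\left(- \frac{1}{6490} + 12212\right) + 45645\right) 26496 = \left(\frac{79255879}{6490} + 45645\right) 26496 = \frac{375491929}{6490} \cdot 26496 = \frac{4974517075392}{3245}$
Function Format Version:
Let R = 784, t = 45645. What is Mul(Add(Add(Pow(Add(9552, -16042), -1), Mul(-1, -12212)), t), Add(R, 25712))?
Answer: Rational(4974517075392, 3245) ≈ 1.5330e+9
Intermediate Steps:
Mul(Add(Add(Pow(Add(9552, -16042), -1), Mul(-1, -12212)), t), Add(R, 25712)) = Mul(Add(Add(Pow(Add(9552, -16042), -1), Mul(-1, -12212)), 45645), Add(784, 25712)) = Mul(Add(Add(Pow(-6490, -1), 12212), 45645), 26496) = Mul(Add(Add(Rational(-1, 6490), 12212), 45645), 26496) = Mul(Add(Rational(79255879, 6490), 45645), 26496) = Mul(Rational(375491929, 6490), 26496) = Rational(4974517075392, 3245)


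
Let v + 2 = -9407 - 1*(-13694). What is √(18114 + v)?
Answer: √22399 ≈ 149.66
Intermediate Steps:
v = 4285 (v = -2 + (-9407 - 1*(-13694)) = -2 + (-9407 + 13694) = -2 + 4287 = 4285)
√(18114 + v) = √(18114 + 4285) = √22399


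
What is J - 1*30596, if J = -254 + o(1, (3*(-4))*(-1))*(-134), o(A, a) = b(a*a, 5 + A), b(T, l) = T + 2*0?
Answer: -50146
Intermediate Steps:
b(T, l) = T (b(T, l) = T + 0 = T)
o(A, a) = a**2 (o(A, a) = a*a = a**2)
J = -19550 (J = -254 + ((3*(-4))*(-1))**2*(-134) = -254 + (-12*(-1))**2*(-134) = -254 + 12**2*(-134) = -254 + 144*(-134) = -254 - 19296 = -19550)
J - 1*30596 = -19550 - 1*30596 = -19550 - 30596 = -50146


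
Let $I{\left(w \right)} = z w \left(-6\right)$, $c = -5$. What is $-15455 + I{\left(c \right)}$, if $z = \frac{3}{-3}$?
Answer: $-15485$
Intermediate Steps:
$z = -1$ ($z = 3 \left(- \frac{1}{3}\right) = -1$)
$I{\left(w \right)} = 6 w$ ($I{\left(w \right)} = - w \left(-6\right) = 6 w$)
$-15455 + I{\left(c \right)} = -15455 + 6 \left(-5\right) = -15455 - 30 = -15485$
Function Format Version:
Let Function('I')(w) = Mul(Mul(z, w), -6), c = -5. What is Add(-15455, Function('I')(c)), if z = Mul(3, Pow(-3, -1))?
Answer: -15485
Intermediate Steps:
z = -1 (z = Mul(3, Rational(-1, 3)) = -1)
Function('I')(w) = Mul(6, w) (Function('I')(w) = Mul(Mul(-1, w), -6) = Mul(6, w))
Add(-15455, Function('I')(c)) = Add(-15455, Mul(6, -5)) = Add(-15455, -30) = -15485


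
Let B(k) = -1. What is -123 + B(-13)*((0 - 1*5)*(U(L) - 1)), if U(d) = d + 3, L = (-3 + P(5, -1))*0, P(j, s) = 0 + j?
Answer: -113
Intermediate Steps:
P(j, s) = j
L = 0 (L = (-3 + 5)*0 = 2*0 = 0)
U(d) = 3 + d
-123 + B(-13)*((0 - 1*5)*(U(L) - 1)) = -123 - (0 - 1*5)*((3 + 0) - 1) = -123 - (0 - 5)*(3 - 1) = -123 - (-5)*2 = -123 - 1*(-10) = -123 + 10 = -113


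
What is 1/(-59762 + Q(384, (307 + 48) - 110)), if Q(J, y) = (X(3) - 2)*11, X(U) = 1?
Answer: -1/59773 ≈ -1.6730e-5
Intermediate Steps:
Q(J, y) = -11 (Q(J, y) = (1 - 2)*11 = -1*11 = -11)
1/(-59762 + Q(384, (307 + 48) - 110)) = 1/(-59762 - 11) = 1/(-59773) = -1/59773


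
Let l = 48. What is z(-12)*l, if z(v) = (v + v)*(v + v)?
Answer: 27648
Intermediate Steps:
z(v) = 4*v² (z(v) = (2*v)*(2*v) = 4*v²)
z(-12)*l = (4*(-12)²)*48 = (4*144)*48 = 576*48 = 27648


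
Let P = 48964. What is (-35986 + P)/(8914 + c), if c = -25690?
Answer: -721/932 ≈ -0.77361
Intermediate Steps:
(-35986 + P)/(8914 + c) = (-35986 + 48964)/(8914 - 25690) = 12978/(-16776) = 12978*(-1/16776) = -721/932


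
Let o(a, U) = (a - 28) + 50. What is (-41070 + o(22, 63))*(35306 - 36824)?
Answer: 62277468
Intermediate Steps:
o(a, U) = 22 + a (o(a, U) = (-28 + a) + 50 = 22 + a)
(-41070 + o(22, 63))*(35306 - 36824) = (-41070 + (22 + 22))*(35306 - 36824) = (-41070 + 44)*(-1518) = -41026*(-1518) = 62277468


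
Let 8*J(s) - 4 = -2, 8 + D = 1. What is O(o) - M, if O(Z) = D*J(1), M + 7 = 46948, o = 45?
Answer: -187771/4 ≈ -46943.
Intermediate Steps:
D = -7 (D = -8 + 1 = -7)
J(s) = 1/4 (J(s) = 1/2 + (1/8)*(-2) = 1/2 - 1/4 = 1/4)
M = 46941 (M = -7 + 46948 = 46941)
O(Z) = -7/4 (O(Z) = -7*1/4 = -7/4)
O(o) - M = -7/4 - 1*46941 = -7/4 - 46941 = -187771/4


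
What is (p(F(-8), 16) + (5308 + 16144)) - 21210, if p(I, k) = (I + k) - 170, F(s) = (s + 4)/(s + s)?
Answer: 353/4 ≈ 88.250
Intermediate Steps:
F(s) = (4 + s)/(2*s) (F(s) = (4 + s)/((2*s)) = (4 + s)*(1/(2*s)) = (4 + s)/(2*s))
p(I, k) = -170 + I + k
(p(F(-8), 16) + (5308 + 16144)) - 21210 = ((-170 + (1/2)*(4 - 8)/(-8) + 16) + (5308 + 16144)) - 21210 = ((-170 + (1/2)*(-1/8)*(-4) + 16) + 21452) - 21210 = ((-170 + 1/4 + 16) + 21452) - 21210 = (-615/4 + 21452) - 21210 = 85193/4 - 21210 = 353/4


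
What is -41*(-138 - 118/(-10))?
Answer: 25871/5 ≈ 5174.2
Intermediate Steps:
-41*(-138 - 118/(-10)) = -41*(-138 - 118*(-⅒)) = -41*(-138 + 59/5) = -41*(-631/5) = 25871/5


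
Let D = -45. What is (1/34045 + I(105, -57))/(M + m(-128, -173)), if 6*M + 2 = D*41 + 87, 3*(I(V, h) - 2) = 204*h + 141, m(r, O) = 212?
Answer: 195435321/4153490 ≈ 47.053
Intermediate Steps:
I(V, h) = 49 + 68*h (I(V, h) = 2 + (204*h + 141)/3 = 2 + (141 + 204*h)/3 = 2 + (47 + 68*h) = 49 + 68*h)
M = -880/3 (M = -⅓ + (-45*41 + 87)/6 = -⅓ + (-1845 + 87)/6 = -⅓ + (⅙)*(-1758) = -⅓ - 293 = -880/3 ≈ -293.33)
(1/34045 + I(105, -57))/(M + m(-128, -173)) = (1/34045 + (49 + 68*(-57)))/(-880/3 + 212) = (1/34045 + (49 - 3876))/(-244/3) = (1/34045 - 3827)*(-3/244) = -130290214/34045*(-3/244) = 195435321/4153490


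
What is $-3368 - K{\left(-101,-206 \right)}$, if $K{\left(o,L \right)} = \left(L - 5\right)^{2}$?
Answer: $-47889$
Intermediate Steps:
$K{\left(o,L \right)} = \left(-5 + L\right)^{2}$
$-3368 - K{\left(-101,-206 \right)} = -3368 - \left(-5 - 206\right)^{2} = -3368 - \left(-211\right)^{2} = -3368 - 44521 = -47889$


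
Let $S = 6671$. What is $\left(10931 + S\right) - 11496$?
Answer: $6106$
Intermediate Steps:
$\left(10931 + S\right) - 11496 = \left(10931 + 6671\right) - 11496 = 17602 - 11496 = 6106$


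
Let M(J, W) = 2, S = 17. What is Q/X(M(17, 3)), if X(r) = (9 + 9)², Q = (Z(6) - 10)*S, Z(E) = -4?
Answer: -119/162 ≈ -0.73457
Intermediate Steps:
Q = -238 (Q = (-4 - 10)*17 = -14*17 = -238)
X(r) = 324 (X(r) = 18² = 324)
Q/X(M(17, 3)) = -238/324 = -238*1/324 = -119/162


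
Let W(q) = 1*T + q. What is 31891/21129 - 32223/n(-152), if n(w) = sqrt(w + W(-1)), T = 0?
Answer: 31891/21129 + 10741*I*sqrt(17)/17 ≈ 1.5093 + 2605.1*I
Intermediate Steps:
W(q) = q (W(q) = 1*0 + q = 0 + q = q)
n(w) = sqrt(-1 + w) (n(w) = sqrt(w - 1) = sqrt(-1 + w))
31891/21129 - 32223/n(-152) = 31891/21129 - 32223/sqrt(-1 - 152) = 31891*(1/21129) - 32223*(-I*sqrt(17)/51) = 31891/21129 - 32223*(-I*sqrt(17)/51) = 31891/21129 - (-10741)*I*sqrt(17)/17 = 31891/21129 + 10741*I*sqrt(17)/17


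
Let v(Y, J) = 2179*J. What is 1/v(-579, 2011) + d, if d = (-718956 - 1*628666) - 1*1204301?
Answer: -11182447476386/4381969 ≈ -2.5519e+6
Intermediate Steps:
d = -2551923 (d = (-718956 - 628666) - 1204301 = -1347622 - 1204301 = -2551923)
1/v(-579, 2011) + d = 1/(2179*2011) - 2551923 = 1/4381969 - 2551923 = -11182447476386/4381969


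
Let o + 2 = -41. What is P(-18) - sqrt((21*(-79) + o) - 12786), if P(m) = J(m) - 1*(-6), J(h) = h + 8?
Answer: -4 - 2*I*sqrt(3622) ≈ -4.0 - 120.37*I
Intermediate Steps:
o = -43 (o = -2 - 41 = -43)
J(h) = 8 + h
P(m) = 14 + m (P(m) = (8 + m) - 1*(-6) = (8 + m) + 6 = 14 + m)
P(-18) - sqrt((21*(-79) + o) - 12786) = (14 - 18) - sqrt((21*(-79) - 43) - 12786) = -4 - sqrt((-1659 - 43) - 12786) = -4 - sqrt(-1702 - 12786) = -4 - sqrt(-14488) = -4 - 2*I*sqrt(3622)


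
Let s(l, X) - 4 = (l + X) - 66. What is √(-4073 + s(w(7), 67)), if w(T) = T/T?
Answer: 7*I*√83 ≈ 63.773*I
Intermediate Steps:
w(T) = 1
s(l, X) = -62 + X + l (s(l, X) = 4 + ((l + X) - 66) = 4 + ((X + l) - 66) = 4 + (-66 + X + l) = -62 + X + l)
√(-4073 + s(w(7), 67)) = √(-4073 + (-62 + 67 + 1)) = √(-4073 + 6) = √(-4067) = 7*I*√83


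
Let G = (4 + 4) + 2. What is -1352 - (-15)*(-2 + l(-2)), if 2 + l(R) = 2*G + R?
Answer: -1142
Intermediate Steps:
G = 10 (G = 8 + 2 = 10)
l(R) = 18 + R (l(R) = -2 + (2*10 + R) = -2 + (20 + R) = 18 + R)
-1352 - (-15)*(-2 + l(-2)) = -1352 - (-15)*(-2 + (18 - 2)) = -1352 - (-15)*(-2 + 16) = -1352 - (-15)*14 = -1352 - 1*(-210) = -1352 + 210 = -1142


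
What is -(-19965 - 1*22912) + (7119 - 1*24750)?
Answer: 25246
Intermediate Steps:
-(-19965 - 1*22912) + (7119 - 1*24750) = -(-19965 - 22912) + (7119 - 24750) = -1*(-42877) - 17631 = 42877 - 17631 = 25246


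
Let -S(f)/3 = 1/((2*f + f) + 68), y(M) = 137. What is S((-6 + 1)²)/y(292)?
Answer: -3/19591 ≈ -0.00015313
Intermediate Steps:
S(f) = -3/(68 + 3*f) (S(f) = -3/((2*f + f) + 68) = -3/(3*f + 68) = -3/(68 + 3*f))
S((-6 + 1)²)/y(292) = -3/(68 + 3*(-6 + 1)²)/137 = -3/(68 + 3*(-5)²)*(1/137) = -3/(68 + 3*25)*(1/137) = -3/(68 + 75)*(1/137) = -3/143*(1/137) = -3*1/143*(1/137) = -3/143*1/137 = -3/19591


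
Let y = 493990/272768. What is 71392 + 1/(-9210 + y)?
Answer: 89657617719456/1255849645 ≈ 71392.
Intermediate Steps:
y = 246995/136384 (y = 493990*(1/272768) = 246995/136384 ≈ 1.8110)
71392 + 1/(-9210 + y) = 71392 + 1/(-9210 + 246995/136384) = 71392 + 1/(-1255849645/136384) = 71392 - 136384/1255849645 = 89657617719456/1255849645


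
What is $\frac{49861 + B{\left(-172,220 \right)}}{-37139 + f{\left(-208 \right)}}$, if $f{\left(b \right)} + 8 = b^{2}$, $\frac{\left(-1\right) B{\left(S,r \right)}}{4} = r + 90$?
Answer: $\frac{16207}{2039} \approx 7.9485$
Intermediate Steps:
$B{\left(S,r \right)} = -360 - 4 r$ ($B{\left(S,r \right)} = - 4 \left(r + 90\right) = - 4 \left(90 + r\right) = -360 - 4 r$)
$f{\left(b \right)} = -8 + b^{2}$
$\frac{49861 + B{\left(-172,220 \right)}}{-37139 + f{\left(-208 \right)}} = \frac{49861 - 1240}{-37139 - \left(8 - \left(-208\right)^{2}\right)} = \frac{49861 - 1240}{-37139 + \left(-8 + 43264\right)} = \frac{49861 - 1240}{-37139 + 43256} = \frac{48621}{6117} = 48621 \cdot \frac{1}{6117} = \frac{16207}{2039}$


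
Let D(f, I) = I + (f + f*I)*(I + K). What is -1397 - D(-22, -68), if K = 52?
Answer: 22255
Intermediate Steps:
D(f, I) = I + (52 + I)*(f + I*f) (D(f, I) = I + (f + f*I)*(I + 52) = I + (f + I*f)*(52 + I) = I + (52 + I)*(f + I*f))
-1397 - D(-22, -68) = -1397 - (-68 + 52*(-22) - 22*(-68)² + 53*(-68)*(-22)) = -1397 - (-68 - 1144 - 22*4624 + 79288) = -1397 - (-68 - 1144 - 101728 + 79288) = -1397 - 1*(-23652) = -1397 + 23652 = 22255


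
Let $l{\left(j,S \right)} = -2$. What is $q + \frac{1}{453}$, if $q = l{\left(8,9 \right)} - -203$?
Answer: $\frac{91054}{453} \approx 201.0$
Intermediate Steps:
$q = 201$ ($q = -2 - -203 = -2 + 203 = 201$)
$q + \frac{1}{453} = 201 + \frac{1}{453} = \frac{91054}{453}$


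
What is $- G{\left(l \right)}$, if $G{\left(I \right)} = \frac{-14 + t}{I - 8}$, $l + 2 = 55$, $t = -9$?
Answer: $\frac{23}{45} \approx 0.51111$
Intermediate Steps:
$l = 53$ ($l = -2 + 55 = 53$)
$G{\left(I \right)} = - \frac{23}{-8 + I}$ ($G{\left(I \right)} = \frac{-14 - 9}{I - 8} = - \frac{23}{-8 + I}$)
$- G{\left(l \right)} = - \frac{-23}{-8 + 53} = - \frac{-23}{45} = \left(-1\right) \left(- \frac{23}{45}\right) = \frac{23}{45}$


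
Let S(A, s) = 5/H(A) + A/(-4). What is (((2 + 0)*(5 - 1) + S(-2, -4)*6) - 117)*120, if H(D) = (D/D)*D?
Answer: -14520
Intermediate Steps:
H(D) = D (H(D) = 1*D = D)
S(A, s) = 5/A - A/4 (S(A, s) = 5/A + A/(-4) = 5/A + A*(-1/4) = 5/A - A/4)
(((2 + 0)*(5 - 1) + S(-2, -4)*6) - 117)*120 = (((2 + 0)*(5 - 1) + (5/(-2) - 1/4*(-2))*6) - 117)*120 = ((2*4 + (5*(-1/2) + 1/2)*6) - 117)*120 = ((8 + (-5/2 + 1/2)*6) - 117)*120 = ((8 - 2*6) - 117)*120 = ((8 - 12) - 117)*120 = (-4 - 117)*120 = -121*120 = -14520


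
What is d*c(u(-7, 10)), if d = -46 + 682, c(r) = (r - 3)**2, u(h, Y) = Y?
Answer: 31164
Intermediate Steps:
c(r) = (-3 + r)**2
d = 636
d*c(u(-7, 10)) = 636*(-3 + 10)**2 = 636*7**2 = 636*49 = 31164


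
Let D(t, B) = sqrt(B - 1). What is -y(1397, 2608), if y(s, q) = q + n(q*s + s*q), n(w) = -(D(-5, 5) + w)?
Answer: 7284146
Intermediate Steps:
D(t, B) = sqrt(-1 + B)
n(w) = -2 - w (n(w) = -(sqrt(-1 + 5) + w) = -(sqrt(4) + w) = -(2 + w) = -2 - w)
y(s, q) = -2 + q - 2*q*s (y(s, q) = q + (-2 - (q*s + s*q)) = q + (-2 - (q*s + q*s)) = q + (-2 - 2*q*s) = -2 + q - 2*q*s)
-y(1397, 2608) = -(-2 + 2608 - 2*2608*1397) = -(-2 + 2608 - 7286752) = -1*(-7284146) = 7284146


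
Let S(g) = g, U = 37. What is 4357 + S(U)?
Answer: 4394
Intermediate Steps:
4357 + S(U) = 4357 + 37 = 4394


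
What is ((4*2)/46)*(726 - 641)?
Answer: 340/23 ≈ 14.783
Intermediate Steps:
((4*2)/46)*(726 - 641) = (8*(1/46))*85 = (4/23)*85 = 340/23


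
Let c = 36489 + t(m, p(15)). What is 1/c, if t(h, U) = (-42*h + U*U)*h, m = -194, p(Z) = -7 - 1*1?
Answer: -1/1556639 ≈ -6.4241e-7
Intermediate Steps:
p(Z) = -8 (p(Z) = -7 - 1 = -8)
t(h, U) = h*(U² - 42*h) (t(h, U) = (-42*h + U²)*h = (U² - 42*h)*h = h*(U² - 42*h))
c = -1556639 (c = 36489 - 194*((-8)² - 42*(-194)) = 36489 - 194*(64 + 8148) = 36489 - 194*8212 = 36489 - 1593128 = -1556639)
1/c = 1/(-1556639) = -1/1556639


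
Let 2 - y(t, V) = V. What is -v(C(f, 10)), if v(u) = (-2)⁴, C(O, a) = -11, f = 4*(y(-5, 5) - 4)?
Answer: -16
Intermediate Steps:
y(t, V) = 2 - V
f = -28 (f = 4*((2 - 1*5) - 4) = 4*((2 - 5) - 4) = 4*(-3 - 4) = 4*(-7) = -28)
v(u) = 16
-v(C(f, 10)) = -1*16 = -16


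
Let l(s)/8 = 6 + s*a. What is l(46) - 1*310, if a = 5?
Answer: 1578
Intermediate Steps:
l(s) = 48 + 40*s (l(s) = 8*(6 + s*5) = 8*(6 + 5*s) = 48 + 40*s)
l(46) - 1*310 = (48 + 40*46) - 1*310 = (48 + 1840) - 310 = 1888 - 310 = 1578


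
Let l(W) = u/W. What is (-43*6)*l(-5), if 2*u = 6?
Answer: 774/5 ≈ 154.80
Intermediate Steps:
u = 3 (u = (½)*6 = 3)
l(W) = 3/W
(-43*6)*l(-5) = (-43*6)*(3/(-5)) = -774*(-1)/5 = -258*(-⅗) = 774/5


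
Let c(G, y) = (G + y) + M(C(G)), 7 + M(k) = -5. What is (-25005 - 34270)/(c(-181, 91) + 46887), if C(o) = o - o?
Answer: -11855/9357 ≈ -1.2670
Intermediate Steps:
C(o) = 0
M(k) = -12 (M(k) = -7 - 5 = -12)
c(G, y) = -12 + G + y (c(G, y) = (G + y) - 12 = -12 + G + y)
(-25005 - 34270)/(c(-181, 91) + 46887) = (-25005 - 34270)/((-12 - 181 + 91) + 46887) = -59275/(-102 + 46887) = -59275/46785 = -59275*1/46785 = -11855/9357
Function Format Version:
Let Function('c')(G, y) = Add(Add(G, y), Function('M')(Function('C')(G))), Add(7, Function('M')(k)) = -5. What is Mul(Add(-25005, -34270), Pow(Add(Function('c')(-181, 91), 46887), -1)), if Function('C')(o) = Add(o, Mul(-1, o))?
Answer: Rational(-11855, 9357) ≈ -1.2670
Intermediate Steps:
Function('C')(o) = 0
Function('M')(k) = -12 (Function('M')(k) = Add(-7, -5) = -12)
Function('c')(G, y) = Add(-12, G, y) (Function('c')(G, y) = Add(Add(G, y), -12) = Add(-12, G, y))
Mul(Add(-25005, -34270), Pow(Add(Function('c')(-181, 91), 46887), -1)) = Mul(Add(-25005, -34270), Pow(Add(Add(-12, -181, 91), 46887), -1)) = Mul(-59275, Pow(Add(-102, 46887), -1)) = Mul(-59275, Pow(46785, -1)) = Mul(-59275, Rational(1, 46785)) = Rational(-11855, 9357)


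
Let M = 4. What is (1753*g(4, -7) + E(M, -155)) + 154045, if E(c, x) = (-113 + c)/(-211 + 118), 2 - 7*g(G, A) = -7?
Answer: 101751319/651 ≈ 1.5630e+5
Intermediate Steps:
g(G, A) = 9/7 (g(G, A) = 2/7 - ⅐*(-7) = 2/7 + 1 = 9/7)
E(c, x) = 113/93 - c/93 (E(c, x) = (-113 + c)/(-93) = (-113 + c)*(-1/93) = 113/93 - c/93)
(1753*g(4, -7) + E(M, -155)) + 154045 = (1753*(9/7) + (113/93 - 1/93*4)) + 154045 = (15777/7 + (113/93 - 4/93)) + 154045 = (15777/7 + 109/93) + 154045 = 1468024/651 + 154045 = 101751319/651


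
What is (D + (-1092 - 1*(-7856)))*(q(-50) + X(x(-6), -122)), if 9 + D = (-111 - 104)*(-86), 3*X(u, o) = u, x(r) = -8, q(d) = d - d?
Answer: -67320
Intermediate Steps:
q(d) = 0
X(u, o) = u/3
D = 18481 (D = -9 + (-111 - 104)*(-86) = -9 - 215*(-86) = -9 + 18490 = 18481)
(D + (-1092 - 1*(-7856)))*(q(-50) + X(x(-6), -122)) = (18481 + (-1092 - 1*(-7856)))*(0 + (1/3)*(-8)) = (18481 + (-1092 + 7856))*(0 - 8/3) = (18481 + 6764)*(-8/3) = 25245*(-8/3) = -67320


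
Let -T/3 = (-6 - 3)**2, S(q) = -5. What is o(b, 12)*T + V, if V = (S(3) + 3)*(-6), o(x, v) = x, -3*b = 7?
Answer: 579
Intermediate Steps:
b = -7/3 (b = -1/3*7 = -7/3 ≈ -2.3333)
V = 12 (V = (-5 + 3)*(-6) = -2*(-6) = 12)
T = -243 (T = -3*(-6 - 3)**2 = -3*(-9)**2 = -3*81 = -243)
o(b, 12)*T + V = -7/3*(-243) + 12 = 567 + 12 = 579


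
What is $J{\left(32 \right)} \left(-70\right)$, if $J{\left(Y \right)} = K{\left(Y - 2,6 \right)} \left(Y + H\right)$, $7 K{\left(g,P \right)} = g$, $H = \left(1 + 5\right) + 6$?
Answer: $-13200$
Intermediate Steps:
$H = 12$ ($H = 6 + 6 = 12$)
$K{\left(g,P \right)} = \frac{g}{7}$
$J{\left(Y \right)} = \left(12 + Y\right) \left(- \frac{2}{7} + \frac{Y}{7}\right)$ ($J{\left(Y \right)} = \frac{Y - 2}{7} \left(Y + 12\right) = \frac{-2 + Y}{7} \left(12 + Y\right) = \left(- \frac{2}{7} + \frac{Y}{7}\right) \left(12 + Y\right) = \left(12 + Y\right) \left(- \frac{2}{7} + \frac{Y}{7}\right)$)
$J{\left(32 \right)} \left(-70\right) = \frac{\left(-2 + 32\right) \left(12 + 32\right)}{7} \left(-70\right) = \frac{1}{7} \cdot 30 \cdot 44 \left(-70\right) = \frac{1320}{7} \left(-70\right) = -13200$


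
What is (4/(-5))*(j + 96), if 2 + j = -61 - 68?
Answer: 28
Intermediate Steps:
j = -131 (j = -2 + (-61 - 68) = -2 - 129 = -131)
(4/(-5))*(j + 96) = (4/(-5))*(-131 + 96) = (4*(-⅕))*(-35) = -⅘*(-35) = 28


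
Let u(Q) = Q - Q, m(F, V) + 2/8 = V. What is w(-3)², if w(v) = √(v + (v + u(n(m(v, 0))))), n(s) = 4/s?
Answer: -6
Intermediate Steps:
m(F, V) = -¼ + V
u(Q) = 0
w(v) = √2*√v (w(v) = √(v + (v + 0)) = √(v + v) = √(2*v) = √2*√v)
w(-3)² = (√2*√(-3))² = (√2*(I*√3))² = (I*√6)² = -6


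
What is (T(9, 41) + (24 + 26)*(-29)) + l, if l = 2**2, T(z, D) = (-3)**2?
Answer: -1437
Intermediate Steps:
T(z, D) = 9
l = 4
(T(9, 41) + (24 + 26)*(-29)) + l = (9 + (24 + 26)*(-29)) + 4 = (9 + 50*(-29)) + 4 = (9 - 1450) + 4 = -1441 + 4 = -1437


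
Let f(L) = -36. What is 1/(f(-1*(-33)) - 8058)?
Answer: -1/8094 ≈ -0.00012355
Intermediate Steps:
1/(f(-1*(-33)) - 8058) = 1/(-36 - 8058) = 1/(-8094) = -1/8094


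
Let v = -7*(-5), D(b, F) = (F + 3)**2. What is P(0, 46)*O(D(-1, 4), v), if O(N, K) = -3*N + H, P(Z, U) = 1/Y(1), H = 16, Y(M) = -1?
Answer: 131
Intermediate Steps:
P(Z, U) = -1 (P(Z, U) = 1/(-1) = -1)
D(b, F) = (3 + F)**2
v = 35
O(N, K) = 16 - 3*N (O(N, K) = -3*N + 16 = 16 - 3*N)
P(0, 46)*O(D(-1, 4), v) = -(16 - 3*(3 + 4)**2) = -(16 - 3*7**2) = -(16 - 3*49) = -(16 - 147) = -1*(-131) = 131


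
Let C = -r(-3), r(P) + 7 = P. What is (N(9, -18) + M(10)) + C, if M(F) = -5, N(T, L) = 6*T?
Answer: 59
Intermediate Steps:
r(P) = -7 + P
C = 10 (C = -(-7 - 3) = -1*(-10) = 10)
(N(9, -18) + M(10)) + C = (6*9 - 5) + 10 = (54 - 5) + 10 = 49 + 10 = 59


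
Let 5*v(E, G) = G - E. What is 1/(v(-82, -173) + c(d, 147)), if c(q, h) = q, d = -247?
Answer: -5/1326 ≈ -0.0037707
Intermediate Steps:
v(E, G) = -E/5 + G/5 (v(E, G) = (G - E)/5 = -E/5 + G/5)
1/(v(-82, -173) + c(d, 147)) = 1/((-1/5*(-82) + (1/5)*(-173)) - 247) = 1/((82/5 - 173/5) - 247) = 1/(-91/5 - 247) = 1/(-1326/5) = -5/1326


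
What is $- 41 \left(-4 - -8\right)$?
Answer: $-164$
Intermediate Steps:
$- 41 \left(-4 - -8\right) = - 41 \left(-4 + 8\right) = \left(-41\right) 4 = -164$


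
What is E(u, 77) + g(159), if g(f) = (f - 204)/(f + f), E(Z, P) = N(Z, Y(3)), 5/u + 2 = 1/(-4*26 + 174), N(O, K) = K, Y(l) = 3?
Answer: 303/106 ≈ 2.8585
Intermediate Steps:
u = -350/139 (u = 5/(-2 + 1/(-4*26 + 174)) = 5/(-2 + 1/(-104 + 174)) = 5/(-2 + 1/70) = 5/(-139/70) = 5*(-70/139) = -350/139 ≈ -2.5180)
E(Z, P) = 3
g(f) = (-204 + f)/(2*f) (g(f) = (-204 + f)/((2*f)) = (-204 + f)*(1/(2*f)) = (-204 + f)/(2*f))
E(u, 77) + g(159) = 3 + (½)*(-204 + 159)/159 = 3 + (½)*(1/159)*(-45) = 3 - 15/106 = 303/106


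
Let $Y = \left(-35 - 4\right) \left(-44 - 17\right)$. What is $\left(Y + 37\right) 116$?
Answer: $280256$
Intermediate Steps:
$Y = 2379$ ($Y = \left(-39\right) \left(-61\right) = 2379$)
$\left(Y + 37\right) 116 = \left(2379 + 37\right) 116 = 2416 \cdot 116 = 280256$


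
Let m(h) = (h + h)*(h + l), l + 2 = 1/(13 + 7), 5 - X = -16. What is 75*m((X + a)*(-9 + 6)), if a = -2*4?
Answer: 479115/2 ≈ 2.3956e+5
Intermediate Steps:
X = 21 (X = 5 - 1*(-16) = 5 + 16 = 21)
a = -8
l = -39/20 (l = -2 + 1/(13 + 7) = -2 + 1/20 = -39/20 ≈ -1.9500)
m(h) = 2*h*(-39/20 + h) (m(h) = (h + h)*(h - 39/20) = (2*h)*(-39/20 + h) = 2*h*(-39/20 + h))
75*m((X + a)*(-9 + 6)) = 75*(((21 - 8)*(-9 + 6))*(-39 + 20*((21 - 8)*(-9 + 6)))/10) = 75*((13*(-3))*(-39 + 20*(13*(-3)))/10) = 75*((⅒)*(-39)*(-39 + 20*(-39))) = 75*((⅒)*(-39)*(-39 - 780)) = 75*((⅒)*(-39)*(-819)) = 75*(31941/10) = 479115/2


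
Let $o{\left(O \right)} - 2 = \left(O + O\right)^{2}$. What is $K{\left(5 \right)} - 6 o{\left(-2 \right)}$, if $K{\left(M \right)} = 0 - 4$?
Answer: $-112$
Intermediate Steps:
$K{\left(M \right)} = -4$
$o{\left(O \right)} = 2 + 4 O^{2}$ ($o{\left(O \right)} = 2 + \left(O + O\right)^{2} = 2 + \left(2 O\right)^{2} = 2 + 4 O^{2}$)
$K{\left(5 \right)} - 6 o{\left(-2 \right)} = -4 - 6 \left(2 + 4 \left(-2\right)^{2}\right) = -4 - 6 \left(2 + 4 \cdot 4\right) = -4 - 6 \left(2 + 16\right) = -4 - 108 = -112$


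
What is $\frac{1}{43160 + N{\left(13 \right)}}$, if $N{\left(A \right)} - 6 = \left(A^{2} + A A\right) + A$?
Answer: $\frac{1}{43517} \approx 2.298 \cdot 10^{-5}$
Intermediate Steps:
$N{\left(A \right)} = 6 + A + 2 A^{2}$ ($N{\left(A \right)} = 6 + \left(\left(A^{2} + A A\right) + A\right) = 6 + \left(\left(A^{2} + A^{2}\right) + A\right) = 6 + \left(2 A^{2} + A\right) = 6 + \left(A + 2 A^{2}\right) = 6 + A + 2 A^{2}$)
$\frac{1}{43160 + N{\left(13 \right)}} = \frac{1}{43160 + \left(6 + 13 + 2 \cdot 13^{2}\right)} = \frac{1}{43160 + \left(6 + 13 + 2 \cdot 169\right)} = \frac{1}{43160 + \left(6 + 13 + 338\right)} = \frac{1}{43160 + 357} = \frac{1}{43517}$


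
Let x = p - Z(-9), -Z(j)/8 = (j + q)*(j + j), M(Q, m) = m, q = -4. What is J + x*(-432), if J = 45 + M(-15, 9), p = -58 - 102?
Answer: -739530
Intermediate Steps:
p = -160
Z(j) = -16*j*(-4 + j) (Z(j) = -8*(j - 4)*(j + j) = -8*(-4 + j)*2*j = -16*j*(-4 + j))
x = 1712 (x = -160 - 16*(-9)*(4 - 1*(-9)) = -160 - 16*(-9)*(4 + 9) = -160 - 16*(-9)*13 = -160 - 1*(-1872) = -160 + 1872 = 1712)
J = 54 (J = 45 + 9 = 54)
J + x*(-432) = 54 + 1712*(-432) = 54 - 739584 = -739530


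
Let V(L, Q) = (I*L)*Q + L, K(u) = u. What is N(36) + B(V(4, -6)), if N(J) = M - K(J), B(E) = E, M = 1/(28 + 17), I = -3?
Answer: 1801/45 ≈ 40.022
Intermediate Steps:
M = 1/45 ≈ 0.022222
V(L, Q) = L - 3*L*Q (V(L, Q) = (-3*L)*Q + L = -3*L*Q + L = L - 3*L*Q)
N(J) = 1/45 - J
N(36) + B(V(4, -6)) = (1/45 - 1*36) + 4*(1 - 3*(-6)) = (1/45 - 36) + 4*(1 + 18) = -1619/45 + 4*19 = -1619/45 + 76 = 1801/45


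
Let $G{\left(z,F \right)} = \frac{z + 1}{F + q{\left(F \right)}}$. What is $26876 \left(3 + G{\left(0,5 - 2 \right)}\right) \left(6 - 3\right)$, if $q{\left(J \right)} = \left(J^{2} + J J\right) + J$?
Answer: $\frac{490487}{2} \approx 2.4524 \cdot 10^{5}$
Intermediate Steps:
$q{\left(J \right)} = J + 2 J^{2}$ ($q{\left(J \right)} = \left(J^{2} + J^{2}\right) + J = 2 J^{2} + J = J + 2 J^{2}$)
$G{\left(z,F \right)} = \frac{1 + z}{F + F \left(1 + 2 F\right)}$ ($G{\left(z,F \right)} = \frac{z + 1}{F + F \left(1 + 2 F\right)} = \frac{1 + z}{F + F \left(1 + 2 F\right)}$)
$26876 \left(3 + G{\left(0,5 - 2 \right)}\right) \left(6 - 3\right) = 26876 \left(3 + \frac{1 + 0}{2 \left(5 - 2\right) \left(1 + \left(5 - 2\right)\right)}\right) \left(6 - 3\right) = 26876 \left(3 + \frac{1}{2} \frac{1}{5 - 2} \frac{1}{1 + \left(5 - 2\right)} 1\right) 3 = 26876 \left(3 + \frac{1}{2} \cdot \frac{1}{3} \frac{1}{1 + 3} \cdot 1\right) 3 = 26876 \left(3 + \frac{1}{2} \cdot \frac{1}{3} \cdot \frac{1}{4} \cdot 1\right) 3 = 26876 \left(3 + \frac{1}{24}\right) 3 = 26876 \cdot \frac{73}{24} \cdot 3 = 26876 \cdot \frac{73}{8} = \frac{490487}{2}$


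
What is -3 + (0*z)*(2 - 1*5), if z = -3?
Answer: -3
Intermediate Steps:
-3 + (0*z)*(2 - 1*5) = -3 + (0*(-3))*(2 - 1*5) = -3 + 0*(2 - 5) = -3 + 0*(-3) = -3 + 0 = -3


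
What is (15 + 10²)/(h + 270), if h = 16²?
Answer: 115/526 ≈ 0.21863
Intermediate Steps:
h = 256
(15 + 10²)/(h + 270) = (15 + 10²)/(256 + 270) = (15 + 100)/526 = 115*(1/526) = 115/526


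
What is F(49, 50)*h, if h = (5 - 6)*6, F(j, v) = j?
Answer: -294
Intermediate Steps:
h = -6 (h = -1*6 = -6)
F(49, 50)*h = 49*(-6) = -294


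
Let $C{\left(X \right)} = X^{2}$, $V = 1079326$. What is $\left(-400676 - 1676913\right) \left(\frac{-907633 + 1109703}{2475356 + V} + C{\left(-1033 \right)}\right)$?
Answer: $- \frac{3940316096170953176}{1777341} \approx -2.217 \cdot 10^{12}$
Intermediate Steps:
$\left(-400676 - 1676913\right) \left(\frac{-907633 + 1109703}{2475356 + V} + C{\left(-1033 \right)}\right) = \left(-400676 - 1676913\right) \left(\frac{-907633 + 1109703}{2475356 + 1079326} + \left(-1033\right)^{2}\right) = - 2077589 \left(\frac{202070}{3554682} + 1067089\right) = - 2077589 \left(202070 \cdot \frac{1}{3554682} + 1067089\right) = - 2077589 \left(\frac{101035}{1777341} + 1067089\right) = \left(-2077589\right) \frac{1896581131384}{1777341} = - \frac{3940316096170953176}{1777341}$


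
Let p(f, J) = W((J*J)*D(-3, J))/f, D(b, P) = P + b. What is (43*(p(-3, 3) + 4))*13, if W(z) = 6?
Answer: 1118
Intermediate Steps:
p(f, J) = 6/f
(43*(p(-3, 3) + 4))*13 = (43*(6/(-3) + 4))*13 = (43*(6*(-1/3) + 4))*13 = (43*(-2 + 4))*13 = (43*2)*13 = 86*13 = 1118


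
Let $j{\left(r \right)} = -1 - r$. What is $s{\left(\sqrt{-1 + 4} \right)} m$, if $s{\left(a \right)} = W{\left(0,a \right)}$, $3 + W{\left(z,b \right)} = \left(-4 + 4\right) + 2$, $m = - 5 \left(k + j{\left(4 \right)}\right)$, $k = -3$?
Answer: $-40$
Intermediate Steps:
$m = 40$ ($m = - 5 \left(-3 - 5\right) = \left(-5\right) \left(-8\right) = 40$)
$W{\left(z,b \right)} = -1$ ($W{\left(z,b \right)} = -3 + \left(\left(-4 + 4\right) + 2\right) = -3 + \left(0 + 2\right) = -3 + 2 = -1$)
$s{\left(a \right)} = -1$
$s{\left(\sqrt{-1 + 4} \right)} m = \left(-1\right) 40 = -40$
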